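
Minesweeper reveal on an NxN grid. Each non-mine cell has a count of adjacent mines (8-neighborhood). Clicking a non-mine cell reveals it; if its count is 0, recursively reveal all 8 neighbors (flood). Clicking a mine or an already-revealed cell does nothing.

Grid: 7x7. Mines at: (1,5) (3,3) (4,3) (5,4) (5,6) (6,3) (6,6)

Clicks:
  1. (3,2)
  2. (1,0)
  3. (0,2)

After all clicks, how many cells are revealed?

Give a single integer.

Click 1 (3,2) count=2: revealed 1 new [(3,2)] -> total=1
Click 2 (1,0) count=0: revealed 26 new [(0,0) (0,1) (0,2) (0,3) (0,4) (1,0) (1,1) (1,2) (1,3) (1,4) (2,0) (2,1) (2,2) (2,3) (2,4) (3,0) (3,1) (4,0) (4,1) (4,2) (5,0) (5,1) (5,2) (6,0) (6,1) (6,2)] -> total=27
Click 3 (0,2) count=0: revealed 0 new [(none)] -> total=27

Answer: 27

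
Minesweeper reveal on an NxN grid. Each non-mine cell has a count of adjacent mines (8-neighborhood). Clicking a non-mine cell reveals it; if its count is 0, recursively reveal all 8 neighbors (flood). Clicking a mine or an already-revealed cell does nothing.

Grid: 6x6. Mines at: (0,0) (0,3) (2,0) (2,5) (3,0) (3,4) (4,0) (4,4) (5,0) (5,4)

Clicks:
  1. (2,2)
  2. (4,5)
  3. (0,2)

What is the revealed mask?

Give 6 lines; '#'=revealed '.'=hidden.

Click 1 (2,2) count=0: revealed 15 new [(1,1) (1,2) (1,3) (2,1) (2,2) (2,3) (3,1) (3,2) (3,3) (4,1) (4,2) (4,3) (5,1) (5,2) (5,3)] -> total=15
Click 2 (4,5) count=3: revealed 1 new [(4,5)] -> total=16
Click 3 (0,2) count=1: revealed 1 new [(0,2)] -> total=17

Answer: ..#...
.###..
.###..
.###..
.###.#
.###..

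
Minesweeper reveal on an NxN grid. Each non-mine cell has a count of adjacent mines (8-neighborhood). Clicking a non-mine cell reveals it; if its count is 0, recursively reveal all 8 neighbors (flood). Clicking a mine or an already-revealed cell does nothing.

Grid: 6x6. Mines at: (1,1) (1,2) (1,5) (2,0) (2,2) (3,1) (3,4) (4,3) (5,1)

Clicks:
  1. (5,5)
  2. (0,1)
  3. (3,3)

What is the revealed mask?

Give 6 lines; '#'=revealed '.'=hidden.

Click 1 (5,5) count=0: revealed 4 new [(4,4) (4,5) (5,4) (5,5)] -> total=4
Click 2 (0,1) count=2: revealed 1 new [(0,1)] -> total=5
Click 3 (3,3) count=3: revealed 1 new [(3,3)] -> total=6

Answer: .#....
......
......
...#..
....##
....##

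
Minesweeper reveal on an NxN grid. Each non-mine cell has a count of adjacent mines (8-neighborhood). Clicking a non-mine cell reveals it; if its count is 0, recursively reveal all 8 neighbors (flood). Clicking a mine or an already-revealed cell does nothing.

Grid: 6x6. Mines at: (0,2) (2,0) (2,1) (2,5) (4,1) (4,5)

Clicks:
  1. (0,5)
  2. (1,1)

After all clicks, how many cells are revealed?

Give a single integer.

Click 1 (0,5) count=0: revealed 6 new [(0,3) (0,4) (0,5) (1,3) (1,4) (1,5)] -> total=6
Click 2 (1,1) count=3: revealed 1 new [(1,1)] -> total=7

Answer: 7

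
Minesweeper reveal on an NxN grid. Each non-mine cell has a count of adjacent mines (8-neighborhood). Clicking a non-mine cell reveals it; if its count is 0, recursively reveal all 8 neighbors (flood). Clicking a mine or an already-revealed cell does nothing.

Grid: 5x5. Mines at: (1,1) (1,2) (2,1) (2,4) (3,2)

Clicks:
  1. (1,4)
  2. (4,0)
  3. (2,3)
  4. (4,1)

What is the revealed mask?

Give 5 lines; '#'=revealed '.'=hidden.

Click 1 (1,4) count=1: revealed 1 new [(1,4)] -> total=1
Click 2 (4,0) count=0: revealed 4 new [(3,0) (3,1) (4,0) (4,1)] -> total=5
Click 3 (2,3) count=3: revealed 1 new [(2,3)] -> total=6
Click 4 (4,1) count=1: revealed 0 new [(none)] -> total=6

Answer: .....
....#
...#.
##...
##...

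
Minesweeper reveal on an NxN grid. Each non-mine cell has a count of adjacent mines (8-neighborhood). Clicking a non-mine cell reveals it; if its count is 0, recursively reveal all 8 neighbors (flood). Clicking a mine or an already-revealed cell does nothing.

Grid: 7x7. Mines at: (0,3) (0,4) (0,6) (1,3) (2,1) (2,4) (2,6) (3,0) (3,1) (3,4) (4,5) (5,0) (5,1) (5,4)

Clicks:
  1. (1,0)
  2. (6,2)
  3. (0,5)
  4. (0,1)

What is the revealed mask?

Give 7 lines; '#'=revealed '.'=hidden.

Click 1 (1,0) count=1: revealed 1 new [(1,0)] -> total=1
Click 2 (6,2) count=1: revealed 1 new [(6,2)] -> total=2
Click 3 (0,5) count=2: revealed 1 new [(0,5)] -> total=3
Click 4 (0,1) count=0: revealed 5 new [(0,0) (0,1) (0,2) (1,1) (1,2)] -> total=8

Answer: ###..#.
###....
.......
.......
.......
.......
..#....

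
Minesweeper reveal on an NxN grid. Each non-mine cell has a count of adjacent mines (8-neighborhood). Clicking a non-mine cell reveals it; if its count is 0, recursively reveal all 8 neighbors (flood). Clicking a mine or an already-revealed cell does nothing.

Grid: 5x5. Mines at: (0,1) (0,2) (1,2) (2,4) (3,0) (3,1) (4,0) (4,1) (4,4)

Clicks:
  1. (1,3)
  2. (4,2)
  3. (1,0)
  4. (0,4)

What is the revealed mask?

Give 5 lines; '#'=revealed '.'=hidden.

Answer: ...##
#..##
.....
.....
..#..

Derivation:
Click 1 (1,3) count=3: revealed 1 new [(1,3)] -> total=1
Click 2 (4,2) count=2: revealed 1 new [(4,2)] -> total=2
Click 3 (1,0) count=1: revealed 1 new [(1,0)] -> total=3
Click 4 (0,4) count=0: revealed 3 new [(0,3) (0,4) (1,4)] -> total=6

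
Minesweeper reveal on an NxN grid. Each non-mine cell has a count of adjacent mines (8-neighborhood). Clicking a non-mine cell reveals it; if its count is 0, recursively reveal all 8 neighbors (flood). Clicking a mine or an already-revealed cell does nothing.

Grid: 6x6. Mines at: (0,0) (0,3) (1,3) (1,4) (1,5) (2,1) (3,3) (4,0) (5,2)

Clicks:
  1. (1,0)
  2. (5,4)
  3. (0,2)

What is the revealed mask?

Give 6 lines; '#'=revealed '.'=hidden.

Click 1 (1,0) count=2: revealed 1 new [(1,0)] -> total=1
Click 2 (5,4) count=0: revealed 10 new [(2,4) (2,5) (3,4) (3,5) (4,3) (4,4) (4,5) (5,3) (5,4) (5,5)] -> total=11
Click 3 (0,2) count=2: revealed 1 new [(0,2)] -> total=12

Answer: ..#...
#.....
....##
....##
...###
...###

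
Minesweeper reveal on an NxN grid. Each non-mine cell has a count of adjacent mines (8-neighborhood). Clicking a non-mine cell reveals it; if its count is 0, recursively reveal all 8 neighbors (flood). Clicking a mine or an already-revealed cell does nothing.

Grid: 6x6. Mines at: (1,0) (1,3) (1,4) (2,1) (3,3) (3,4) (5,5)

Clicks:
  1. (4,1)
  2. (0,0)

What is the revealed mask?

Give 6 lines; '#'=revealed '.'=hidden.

Click 1 (4,1) count=0: revealed 13 new [(3,0) (3,1) (3,2) (4,0) (4,1) (4,2) (4,3) (4,4) (5,0) (5,1) (5,2) (5,3) (5,4)] -> total=13
Click 2 (0,0) count=1: revealed 1 new [(0,0)] -> total=14

Answer: #.....
......
......
###...
#####.
#####.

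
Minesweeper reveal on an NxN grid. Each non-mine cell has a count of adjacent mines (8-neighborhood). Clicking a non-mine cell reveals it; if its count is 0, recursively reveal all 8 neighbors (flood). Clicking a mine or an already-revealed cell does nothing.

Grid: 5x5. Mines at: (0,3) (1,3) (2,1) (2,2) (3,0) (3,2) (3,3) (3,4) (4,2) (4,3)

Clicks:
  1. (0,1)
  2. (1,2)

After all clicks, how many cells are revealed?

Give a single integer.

Click 1 (0,1) count=0: revealed 6 new [(0,0) (0,1) (0,2) (1,0) (1,1) (1,2)] -> total=6
Click 2 (1,2) count=4: revealed 0 new [(none)] -> total=6

Answer: 6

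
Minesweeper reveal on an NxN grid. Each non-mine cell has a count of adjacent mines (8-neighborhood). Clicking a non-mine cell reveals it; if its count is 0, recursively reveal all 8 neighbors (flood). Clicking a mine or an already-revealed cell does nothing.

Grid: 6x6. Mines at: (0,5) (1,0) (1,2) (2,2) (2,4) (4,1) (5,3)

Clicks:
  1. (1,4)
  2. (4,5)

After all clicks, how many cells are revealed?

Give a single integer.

Click 1 (1,4) count=2: revealed 1 new [(1,4)] -> total=1
Click 2 (4,5) count=0: revealed 6 new [(3,4) (3,5) (4,4) (4,5) (5,4) (5,5)] -> total=7

Answer: 7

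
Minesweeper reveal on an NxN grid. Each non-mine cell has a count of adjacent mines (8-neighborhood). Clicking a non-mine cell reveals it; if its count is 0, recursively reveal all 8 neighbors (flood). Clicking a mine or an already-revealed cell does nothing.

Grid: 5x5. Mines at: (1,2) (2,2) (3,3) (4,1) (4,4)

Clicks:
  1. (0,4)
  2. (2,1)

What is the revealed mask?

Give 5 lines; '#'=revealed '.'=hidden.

Answer: ...##
...##
.#.##
.....
.....

Derivation:
Click 1 (0,4) count=0: revealed 6 new [(0,3) (0,4) (1,3) (1,4) (2,3) (2,4)] -> total=6
Click 2 (2,1) count=2: revealed 1 new [(2,1)] -> total=7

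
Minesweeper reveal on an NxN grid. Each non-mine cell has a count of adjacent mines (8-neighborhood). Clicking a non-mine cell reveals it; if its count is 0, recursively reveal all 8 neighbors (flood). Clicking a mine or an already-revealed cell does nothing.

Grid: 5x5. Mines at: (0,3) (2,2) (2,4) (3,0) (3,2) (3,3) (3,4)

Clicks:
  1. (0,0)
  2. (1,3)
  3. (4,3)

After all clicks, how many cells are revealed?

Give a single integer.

Click 1 (0,0) count=0: revealed 8 new [(0,0) (0,1) (0,2) (1,0) (1,1) (1,2) (2,0) (2,1)] -> total=8
Click 2 (1,3) count=3: revealed 1 new [(1,3)] -> total=9
Click 3 (4,3) count=3: revealed 1 new [(4,3)] -> total=10

Answer: 10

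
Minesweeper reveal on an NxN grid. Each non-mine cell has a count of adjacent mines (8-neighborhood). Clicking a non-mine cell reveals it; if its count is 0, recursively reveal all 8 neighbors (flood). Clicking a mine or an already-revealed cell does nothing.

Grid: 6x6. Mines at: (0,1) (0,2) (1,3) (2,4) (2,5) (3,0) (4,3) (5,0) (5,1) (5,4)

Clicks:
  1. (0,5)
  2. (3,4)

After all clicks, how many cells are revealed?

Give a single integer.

Answer: 5

Derivation:
Click 1 (0,5) count=0: revealed 4 new [(0,4) (0,5) (1,4) (1,5)] -> total=4
Click 2 (3,4) count=3: revealed 1 new [(3,4)] -> total=5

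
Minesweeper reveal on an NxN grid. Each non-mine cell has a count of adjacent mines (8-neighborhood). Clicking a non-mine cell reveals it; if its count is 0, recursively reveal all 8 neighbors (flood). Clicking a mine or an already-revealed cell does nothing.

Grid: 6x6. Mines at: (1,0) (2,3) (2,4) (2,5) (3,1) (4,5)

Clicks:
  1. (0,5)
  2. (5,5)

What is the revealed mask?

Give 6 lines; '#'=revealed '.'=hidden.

Click 1 (0,5) count=0: revealed 10 new [(0,1) (0,2) (0,3) (0,4) (0,5) (1,1) (1,2) (1,3) (1,4) (1,5)] -> total=10
Click 2 (5,5) count=1: revealed 1 new [(5,5)] -> total=11

Answer: .#####
.#####
......
......
......
.....#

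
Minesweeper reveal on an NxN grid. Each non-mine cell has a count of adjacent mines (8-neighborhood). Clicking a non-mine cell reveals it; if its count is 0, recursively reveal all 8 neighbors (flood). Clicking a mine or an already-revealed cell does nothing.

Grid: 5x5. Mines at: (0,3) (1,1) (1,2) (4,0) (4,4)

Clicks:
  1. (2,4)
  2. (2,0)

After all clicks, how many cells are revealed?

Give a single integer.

Click 1 (2,4) count=0: revealed 6 new [(1,3) (1,4) (2,3) (2,4) (3,3) (3,4)] -> total=6
Click 2 (2,0) count=1: revealed 1 new [(2,0)] -> total=7

Answer: 7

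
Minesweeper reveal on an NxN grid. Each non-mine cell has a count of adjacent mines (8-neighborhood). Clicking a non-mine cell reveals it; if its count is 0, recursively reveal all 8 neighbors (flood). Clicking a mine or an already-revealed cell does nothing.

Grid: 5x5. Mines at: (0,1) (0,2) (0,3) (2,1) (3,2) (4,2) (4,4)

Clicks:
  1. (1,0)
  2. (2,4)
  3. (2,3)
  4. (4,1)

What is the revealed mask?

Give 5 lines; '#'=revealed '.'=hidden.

Click 1 (1,0) count=2: revealed 1 new [(1,0)] -> total=1
Click 2 (2,4) count=0: revealed 6 new [(1,3) (1,4) (2,3) (2,4) (3,3) (3,4)] -> total=7
Click 3 (2,3) count=1: revealed 0 new [(none)] -> total=7
Click 4 (4,1) count=2: revealed 1 new [(4,1)] -> total=8

Answer: .....
#..##
...##
...##
.#...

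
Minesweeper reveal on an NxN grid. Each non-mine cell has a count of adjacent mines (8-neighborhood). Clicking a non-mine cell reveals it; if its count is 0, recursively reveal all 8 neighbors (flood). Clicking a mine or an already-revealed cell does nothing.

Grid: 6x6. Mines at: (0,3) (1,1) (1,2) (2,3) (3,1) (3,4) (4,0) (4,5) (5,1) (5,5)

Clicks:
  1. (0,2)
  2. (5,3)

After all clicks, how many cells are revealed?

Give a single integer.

Click 1 (0,2) count=3: revealed 1 new [(0,2)] -> total=1
Click 2 (5,3) count=0: revealed 6 new [(4,2) (4,3) (4,4) (5,2) (5,3) (5,4)] -> total=7

Answer: 7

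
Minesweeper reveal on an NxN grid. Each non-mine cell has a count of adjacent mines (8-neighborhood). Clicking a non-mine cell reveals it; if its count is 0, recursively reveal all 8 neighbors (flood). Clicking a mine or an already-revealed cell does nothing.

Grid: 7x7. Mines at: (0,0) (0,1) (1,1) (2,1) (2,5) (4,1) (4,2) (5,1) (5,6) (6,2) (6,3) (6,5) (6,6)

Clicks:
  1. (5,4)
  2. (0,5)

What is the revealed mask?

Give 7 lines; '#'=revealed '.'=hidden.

Click 1 (5,4) count=2: revealed 1 new [(5,4)] -> total=1
Click 2 (0,5) count=0: revealed 16 new [(0,2) (0,3) (0,4) (0,5) (0,6) (1,2) (1,3) (1,4) (1,5) (1,6) (2,2) (2,3) (2,4) (3,2) (3,3) (3,4)] -> total=17

Answer: ..#####
..#####
..###..
..###..
.......
....#..
.......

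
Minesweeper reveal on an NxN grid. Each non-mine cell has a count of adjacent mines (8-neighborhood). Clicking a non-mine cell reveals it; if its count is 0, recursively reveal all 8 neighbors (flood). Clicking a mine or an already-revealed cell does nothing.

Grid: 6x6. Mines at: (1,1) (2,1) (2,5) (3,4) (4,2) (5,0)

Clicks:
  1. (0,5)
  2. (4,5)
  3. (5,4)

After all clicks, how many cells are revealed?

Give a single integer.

Click 1 (0,5) count=0: revealed 11 new [(0,2) (0,3) (0,4) (0,5) (1,2) (1,3) (1,4) (1,5) (2,2) (2,3) (2,4)] -> total=11
Click 2 (4,5) count=1: revealed 1 new [(4,5)] -> total=12
Click 3 (5,4) count=0: revealed 5 new [(4,3) (4,4) (5,3) (5,4) (5,5)] -> total=17

Answer: 17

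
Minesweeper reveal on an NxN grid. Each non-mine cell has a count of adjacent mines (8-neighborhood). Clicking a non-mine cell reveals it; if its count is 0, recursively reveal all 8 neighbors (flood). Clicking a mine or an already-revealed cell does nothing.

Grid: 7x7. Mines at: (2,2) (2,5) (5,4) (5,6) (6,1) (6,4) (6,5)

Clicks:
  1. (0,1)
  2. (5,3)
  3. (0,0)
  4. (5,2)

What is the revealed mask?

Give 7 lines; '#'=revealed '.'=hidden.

Answer: #######
#######
##.....
####...
####...
####...
.......

Derivation:
Click 1 (0,1) count=0: revealed 28 new [(0,0) (0,1) (0,2) (0,3) (0,4) (0,5) (0,6) (1,0) (1,1) (1,2) (1,3) (1,4) (1,5) (1,6) (2,0) (2,1) (3,0) (3,1) (3,2) (3,3) (4,0) (4,1) (4,2) (4,3) (5,0) (5,1) (5,2) (5,3)] -> total=28
Click 2 (5,3) count=2: revealed 0 new [(none)] -> total=28
Click 3 (0,0) count=0: revealed 0 new [(none)] -> total=28
Click 4 (5,2) count=1: revealed 0 new [(none)] -> total=28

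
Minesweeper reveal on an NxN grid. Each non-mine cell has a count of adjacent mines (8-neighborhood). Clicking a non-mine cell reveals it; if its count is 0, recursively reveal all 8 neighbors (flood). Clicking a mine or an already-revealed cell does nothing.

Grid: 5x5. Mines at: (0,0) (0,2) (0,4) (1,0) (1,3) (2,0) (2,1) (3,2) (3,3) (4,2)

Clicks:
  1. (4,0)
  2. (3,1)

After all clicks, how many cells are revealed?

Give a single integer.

Click 1 (4,0) count=0: revealed 4 new [(3,0) (3,1) (4,0) (4,1)] -> total=4
Click 2 (3,1) count=4: revealed 0 new [(none)] -> total=4

Answer: 4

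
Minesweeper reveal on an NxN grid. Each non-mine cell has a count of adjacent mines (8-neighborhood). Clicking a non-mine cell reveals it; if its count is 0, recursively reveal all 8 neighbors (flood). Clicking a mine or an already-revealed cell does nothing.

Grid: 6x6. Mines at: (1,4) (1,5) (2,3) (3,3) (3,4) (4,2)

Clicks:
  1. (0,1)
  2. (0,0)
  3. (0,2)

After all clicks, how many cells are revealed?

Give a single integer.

Answer: 18

Derivation:
Click 1 (0,1) count=0: revealed 18 new [(0,0) (0,1) (0,2) (0,3) (1,0) (1,1) (1,2) (1,3) (2,0) (2,1) (2,2) (3,0) (3,1) (3,2) (4,0) (4,1) (5,0) (5,1)] -> total=18
Click 2 (0,0) count=0: revealed 0 new [(none)] -> total=18
Click 3 (0,2) count=0: revealed 0 new [(none)] -> total=18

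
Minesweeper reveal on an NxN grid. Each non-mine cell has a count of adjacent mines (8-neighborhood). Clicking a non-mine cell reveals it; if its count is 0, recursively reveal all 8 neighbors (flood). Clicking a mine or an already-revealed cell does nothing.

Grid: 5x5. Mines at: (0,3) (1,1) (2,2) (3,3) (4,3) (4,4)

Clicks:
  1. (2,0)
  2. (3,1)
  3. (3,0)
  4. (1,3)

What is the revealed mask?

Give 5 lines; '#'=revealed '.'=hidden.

Answer: .....
...#.
##...
###..
###..

Derivation:
Click 1 (2,0) count=1: revealed 1 new [(2,0)] -> total=1
Click 2 (3,1) count=1: revealed 1 new [(3,1)] -> total=2
Click 3 (3,0) count=0: revealed 6 new [(2,1) (3,0) (3,2) (4,0) (4,1) (4,2)] -> total=8
Click 4 (1,3) count=2: revealed 1 new [(1,3)] -> total=9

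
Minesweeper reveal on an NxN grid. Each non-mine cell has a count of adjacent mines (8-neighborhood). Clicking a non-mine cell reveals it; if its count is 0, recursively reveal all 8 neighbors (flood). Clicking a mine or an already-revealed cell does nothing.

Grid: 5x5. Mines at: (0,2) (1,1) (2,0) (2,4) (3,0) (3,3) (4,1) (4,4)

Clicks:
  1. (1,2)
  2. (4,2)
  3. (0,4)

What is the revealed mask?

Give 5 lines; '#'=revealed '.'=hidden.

Answer: ...##
..###
.....
.....
..#..

Derivation:
Click 1 (1,2) count=2: revealed 1 new [(1,2)] -> total=1
Click 2 (4,2) count=2: revealed 1 new [(4,2)] -> total=2
Click 3 (0,4) count=0: revealed 4 new [(0,3) (0,4) (1,3) (1,4)] -> total=6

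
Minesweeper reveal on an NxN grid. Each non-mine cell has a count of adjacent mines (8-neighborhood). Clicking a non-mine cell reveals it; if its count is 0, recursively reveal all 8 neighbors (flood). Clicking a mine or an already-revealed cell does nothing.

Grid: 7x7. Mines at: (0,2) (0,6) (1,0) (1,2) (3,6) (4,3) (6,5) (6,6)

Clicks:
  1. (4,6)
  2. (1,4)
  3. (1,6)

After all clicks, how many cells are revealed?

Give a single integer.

Click 1 (4,6) count=1: revealed 1 new [(4,6)] -> total=1
Click 2 (1,4) count=0: revealed 12 new [(0,3) (0,4) (0,5) (1,3) (1,4) (1,5) (2,3) (2,4) (2,5) (3,3) (3,4) (3,5)] -> total=13
Click 3 (1,6) count=1: revealed 1 new [(1,6)] -> total=14

Answer: 14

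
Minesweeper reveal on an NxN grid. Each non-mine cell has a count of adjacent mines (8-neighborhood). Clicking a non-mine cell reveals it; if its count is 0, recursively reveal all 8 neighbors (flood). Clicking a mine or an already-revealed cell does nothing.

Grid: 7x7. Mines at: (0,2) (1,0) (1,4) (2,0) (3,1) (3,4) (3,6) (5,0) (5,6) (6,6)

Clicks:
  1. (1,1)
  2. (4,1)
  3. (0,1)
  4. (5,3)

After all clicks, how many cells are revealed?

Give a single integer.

Answer: 17

Derivation:
Click 1 (1,1) count=3: revealed 1 new [(1,1)] -> total=1
Click 2 (4,1) count=2: revealed 1 new [(4,1)] -> total=2
Click 3 (0,1) count=2: revealed 1 new [(0,1)] -> total=3
Click 4 (5,3) count=0: revealed 14 new [(4,2) (4,3) (4,4) (4,5) (5,1) (5,2) (5,3) (5,4) (5,5) (6,1) (6,2) (6,3) (6,4) (6,5)] -> total=17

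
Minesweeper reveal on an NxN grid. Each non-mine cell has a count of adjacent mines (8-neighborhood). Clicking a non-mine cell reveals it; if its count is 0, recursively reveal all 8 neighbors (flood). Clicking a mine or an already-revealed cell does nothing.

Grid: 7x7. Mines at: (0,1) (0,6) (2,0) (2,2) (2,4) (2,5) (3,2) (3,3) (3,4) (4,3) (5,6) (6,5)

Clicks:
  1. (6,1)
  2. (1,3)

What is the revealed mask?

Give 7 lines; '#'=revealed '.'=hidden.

Answer: .......
...#...
.......
##.....
###....
#####..
#####..

Derivation:
Click 1 (6,1) count=0: revealed 15 new [(3,0) (3,1) (4,0) (4,1) (4,2) (5,0) (5,1) (5,2) (5,3) (5,4) (6,0) (6,1) (6,2) (6,3) (6,4)] -> total=15
Click 2 (1,3) count=2: revealed 1 new [(1,3)] -> total=16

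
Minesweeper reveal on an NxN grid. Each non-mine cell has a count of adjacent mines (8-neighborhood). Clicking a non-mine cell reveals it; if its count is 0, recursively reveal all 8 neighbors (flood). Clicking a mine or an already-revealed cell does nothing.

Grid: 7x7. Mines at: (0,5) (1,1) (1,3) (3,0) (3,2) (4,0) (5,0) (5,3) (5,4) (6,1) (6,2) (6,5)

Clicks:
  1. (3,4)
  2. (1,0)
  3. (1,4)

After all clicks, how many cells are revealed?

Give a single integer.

Click 1 (3,4) count=0: revealed 17 new [(1,4) (1,5) (1,6) (2,3) (2,4) (2,5) (2,6) (3,3) (3,4) (3,5) (3,6) (4,3) (4,4) (4,5) (4,6) (5,5) (5,6)] -> total=17
Click 2 (1,0) count=1: revealed 1 new [(1,0)] -> total=18
Click 3 (1,4) count=2: revealed 0 new [(none)] -> total=18

Answer: 18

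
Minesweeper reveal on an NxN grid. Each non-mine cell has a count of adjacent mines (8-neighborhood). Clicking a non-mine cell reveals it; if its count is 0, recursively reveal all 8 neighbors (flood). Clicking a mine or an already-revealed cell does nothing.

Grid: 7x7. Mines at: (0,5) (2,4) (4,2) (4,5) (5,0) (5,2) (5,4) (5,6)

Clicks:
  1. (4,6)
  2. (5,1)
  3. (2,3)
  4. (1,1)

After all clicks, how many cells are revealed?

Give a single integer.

Answer: 22

Derivation:
Click 1 (4,6) count=2: revealed 1 new [(4,6)] -> total=1
Click 2 (5,1) count=3: revealed 1 new [(5,1)] -> total=2
Click 3 (2,3) count=1: revealed 1 new [(2,3)] -> total=3
Click 4 (1,1) count=0: revealed 19 new [(0,0) (0,1) (0,2) (0,3) (0,4) (1,0) (1,1) (1,2) (1,3) (1,4) (2,0) (2,1) (2,2) (3,0) (3,1) (3,2) (3,3) (4,0) (4,1)] -> total=22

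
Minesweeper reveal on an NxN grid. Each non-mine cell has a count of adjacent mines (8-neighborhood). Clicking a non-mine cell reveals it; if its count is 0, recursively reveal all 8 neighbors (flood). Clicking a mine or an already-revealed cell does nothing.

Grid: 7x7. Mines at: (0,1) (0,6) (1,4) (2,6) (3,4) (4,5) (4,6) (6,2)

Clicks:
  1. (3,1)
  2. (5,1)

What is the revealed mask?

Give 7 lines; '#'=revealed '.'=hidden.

Click 1 (3,1) count=0: revealed 22 new [(1,0) (1,1) (1,2) (1,3) (2,0) (2,1) (2,2) (2,3) (3,0) (3,1) (3,2) (3,3) (4,0) (4,1) (4,2) (4,3) (5,0) (5,1) (5,2) (5,3) (6,0) (6,1)] -> total=22
Click 2 (5,1) count=1: revealed 0 new [(none)] -> total=22

Answer: .......
####...
####...
####...
####...
####...
##.....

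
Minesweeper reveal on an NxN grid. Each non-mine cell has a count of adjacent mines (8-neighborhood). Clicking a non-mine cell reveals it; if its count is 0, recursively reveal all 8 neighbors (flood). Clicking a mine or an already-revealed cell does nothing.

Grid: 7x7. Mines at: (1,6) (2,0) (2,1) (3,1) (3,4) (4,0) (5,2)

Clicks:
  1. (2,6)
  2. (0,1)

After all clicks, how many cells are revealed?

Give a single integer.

Answer: 17

Derivation:
Click 1 (2,6) count=1: revealed 1 new [(2,6)] -> total=1
Click 2 (0,1) count=0: revealed 16 new [(0,0) (0,1) (0,2) (0,3) (0,4) (0,5) (1,0) (1,1) (1,2) (1,3) (1,4) (1,5) (2,2) (2,3) (2,4) (2,5)] -> total=17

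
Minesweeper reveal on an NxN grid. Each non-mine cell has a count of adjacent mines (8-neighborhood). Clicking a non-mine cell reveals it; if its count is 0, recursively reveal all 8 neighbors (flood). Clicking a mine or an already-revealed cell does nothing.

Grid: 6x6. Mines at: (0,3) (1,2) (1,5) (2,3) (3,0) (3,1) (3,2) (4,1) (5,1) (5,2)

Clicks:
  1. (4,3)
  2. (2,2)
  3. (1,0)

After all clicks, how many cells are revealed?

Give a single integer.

Answer: 8

Derivation:
Click 1 (4,3) count=2: revealed 1 new [(4,3)] -> total=1
Click 2 (2,2) count=4: revealed 1 new [(2,2)] -> total=2
Click 3 (1,0) count=0: revealed 6 new [(0,0) (0,1) (1,0) (1,1) (2,0) (2,1)] -> total=8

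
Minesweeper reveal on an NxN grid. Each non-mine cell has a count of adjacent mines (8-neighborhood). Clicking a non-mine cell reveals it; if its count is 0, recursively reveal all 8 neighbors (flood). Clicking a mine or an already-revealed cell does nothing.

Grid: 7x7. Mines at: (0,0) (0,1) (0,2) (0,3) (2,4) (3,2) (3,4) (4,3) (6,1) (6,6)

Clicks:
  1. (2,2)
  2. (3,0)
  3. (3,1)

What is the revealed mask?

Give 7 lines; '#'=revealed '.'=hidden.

Click 1 (2,2) count=1: revealed 1 new [(2,2)] -> total=1
Click 2 (3,0) count=0: revealed 10 new [(1,0) (1,1) (2,0) (2,1) (3,0) (3,1) (4,0) (4,1) (5,0) (5,1)] -> total=11
Click 3 (3,1) count=1: revealed 0 new [(none)] -> total=11

Answer: .......
##.....
###....
##.....
##.....
##.....
.......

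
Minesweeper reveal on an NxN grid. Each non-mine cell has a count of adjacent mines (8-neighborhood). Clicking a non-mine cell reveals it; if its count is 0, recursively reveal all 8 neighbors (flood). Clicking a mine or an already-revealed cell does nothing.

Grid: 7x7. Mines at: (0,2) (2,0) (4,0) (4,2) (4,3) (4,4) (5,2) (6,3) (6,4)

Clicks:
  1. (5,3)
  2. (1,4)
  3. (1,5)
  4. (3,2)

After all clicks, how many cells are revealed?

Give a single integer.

Click 1 (5,3) count=6: revealed 1 new [(5,3)] -> total=1
Click 2 (1,4) count=0: revealed 28 new [(0,3) (0,4) (0,5) (0,6) (1,1) (1,2) (1,3) (1,4) (1,5) (1,6) (2,1) (2,2) (2,3) (2,4) (2,5) (2,6) (3,1) (3,2) (3,3) (3,4) (3,5) (3,6) (4,5) (4,6) (5,5) (5,6) (6,5) (6,6)] -> total=29
Click 3 (1,5) count=0: revealed 0 new [(none)] -> total=29
Click 4 (3,2) count=2: revealed 0 new [(none)] -> total=29

Answer: 29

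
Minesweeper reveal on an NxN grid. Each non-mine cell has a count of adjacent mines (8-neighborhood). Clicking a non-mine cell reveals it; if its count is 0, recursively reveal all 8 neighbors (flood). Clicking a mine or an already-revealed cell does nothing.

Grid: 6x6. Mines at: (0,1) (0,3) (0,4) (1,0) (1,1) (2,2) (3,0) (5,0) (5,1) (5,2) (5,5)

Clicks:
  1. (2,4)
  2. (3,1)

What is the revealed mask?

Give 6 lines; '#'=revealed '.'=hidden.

Answer: ......
...###
...###
.#.###
...###
......

Derivation:
Click 1 (2,4) count=0: revealed 12 new [(1,3) (1,4) (1,5) (2,3) (2,4) (2,5) (3,3) (3,4) (3,5) (4,3) (4,4) (4,5)] -> total=12
Click 2 (3,1) count=2: revealed 1 new [(3,1)] -> total=13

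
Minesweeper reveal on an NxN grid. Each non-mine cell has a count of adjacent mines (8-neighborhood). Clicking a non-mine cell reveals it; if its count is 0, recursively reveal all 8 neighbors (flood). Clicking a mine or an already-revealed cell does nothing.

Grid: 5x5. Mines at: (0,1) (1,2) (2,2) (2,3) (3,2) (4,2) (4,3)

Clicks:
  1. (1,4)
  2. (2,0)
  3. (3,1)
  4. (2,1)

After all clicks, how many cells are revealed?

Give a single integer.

Click 1 (1,4) count=1: revealed 1 new [(1,4)] -> total=1
Click 2 (2,0) count=0: revealed 8 new [(1,0) (1,1) (2,0) (2,1) (3,0) (3,1) (4,0) (4,1)] -> total=9
Click 3 (3,1) count=3: revealed 0 new [(none)] -> total=9
Click 4 (2,1) count=3: revealed 0 new [(none)] -> total=9

Answer: 9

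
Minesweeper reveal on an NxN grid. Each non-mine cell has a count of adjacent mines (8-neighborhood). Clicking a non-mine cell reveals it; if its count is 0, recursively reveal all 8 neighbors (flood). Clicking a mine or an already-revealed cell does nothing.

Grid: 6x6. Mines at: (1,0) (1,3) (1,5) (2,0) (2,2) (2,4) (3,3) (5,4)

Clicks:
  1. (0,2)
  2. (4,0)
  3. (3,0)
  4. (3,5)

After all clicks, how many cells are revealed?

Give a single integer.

Click 1 (0,2) count=1: revealed 1 new [(0,2)] -> total=1
Click 2 (4,0) count=0: revealed 11 new [(3,0) (3,1) (3,2) (4,0) (4,1) (4,2) (4,3) (5,0) (5,1) (5,2) (5,3)] -> total=12
Click 3 (3,0) count=1: revealed 0 new [(none)] -> total=12
Click 4 (3,5) count=1: revealed 1 new [(3,5)] -> total=13

Answer: 13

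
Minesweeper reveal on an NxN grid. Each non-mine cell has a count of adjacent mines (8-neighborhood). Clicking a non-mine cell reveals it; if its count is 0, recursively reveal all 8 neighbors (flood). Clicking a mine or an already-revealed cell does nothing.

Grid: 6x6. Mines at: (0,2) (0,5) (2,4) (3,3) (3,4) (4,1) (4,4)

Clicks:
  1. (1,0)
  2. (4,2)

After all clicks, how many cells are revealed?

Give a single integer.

Answer: 12

Derivation:
Click 1 (1,0) count=0: revealed 11 new [(0,0) (0,1) (1,0) (1,1) (1,2) (2,0) (2,1) (2,2) (3,0) (3,1) (3,2)] -> total=11
Click 2 (4,2) count=2: revealed 1 new [(4,2)] -> total=12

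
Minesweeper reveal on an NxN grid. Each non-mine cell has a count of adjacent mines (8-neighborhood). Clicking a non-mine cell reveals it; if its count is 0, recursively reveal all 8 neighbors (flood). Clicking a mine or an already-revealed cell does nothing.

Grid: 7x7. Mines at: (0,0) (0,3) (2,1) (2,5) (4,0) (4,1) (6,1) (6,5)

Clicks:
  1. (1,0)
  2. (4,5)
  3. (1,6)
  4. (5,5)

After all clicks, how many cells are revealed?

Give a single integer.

Click 1 (1,0) count=2: revealed 1 new [(1,0)] -> total=1
Click 2 (4,5) count=0: revealed 24 new [(1,2) (1,3) (1,4) (2,2) (2,3) (2,4) (3,2) (3,3) (3,4) (3,5) (3,6) (4,2) (4,3) (4,4) (4,5) (4,6) (5,2) (5,3) (5,4) (5,5) (5,6) (6,2) (6,3) (6,4)] -> total=25
Click 3 (1,6) count=1: revealed 1 new [(1,6)] -> total=26
Click 4 (5,5) count=1: revealed 0 new [(none)] -> total=26

Answer: 26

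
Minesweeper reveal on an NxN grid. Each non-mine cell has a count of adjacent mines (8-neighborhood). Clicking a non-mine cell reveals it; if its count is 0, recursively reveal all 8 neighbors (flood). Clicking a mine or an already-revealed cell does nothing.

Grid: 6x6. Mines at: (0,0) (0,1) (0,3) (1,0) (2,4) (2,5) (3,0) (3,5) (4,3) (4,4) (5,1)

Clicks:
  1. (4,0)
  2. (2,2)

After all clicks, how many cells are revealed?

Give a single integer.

Click 1 (4,0) count=2: revealed 1 new [(4,0)] -> total=1
Click 2 (2,2) count=0: revealed 9 new [(1,1) (1,2) (1,3) (2,1) (2,2) (2,3) (3,1) (3,2) (3,3)] -> total=10

Answer: 10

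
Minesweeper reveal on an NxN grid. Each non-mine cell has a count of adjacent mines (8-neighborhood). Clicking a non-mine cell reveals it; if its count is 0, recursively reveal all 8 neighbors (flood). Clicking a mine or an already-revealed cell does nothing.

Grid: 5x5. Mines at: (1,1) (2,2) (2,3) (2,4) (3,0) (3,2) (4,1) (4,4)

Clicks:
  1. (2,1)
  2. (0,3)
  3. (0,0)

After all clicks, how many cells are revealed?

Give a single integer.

Answer: 8

Derivation:
Click 1 (2,1) count=4: revealed 1 new [(2,1)] -> total=1
Click 2 (0,3) count=0: revealed 6 new [(0,2) (0,3) (0,4) (1,2) (1,3) (1,4)] -> total=7
Click 3 (0,0) count=1: revealed 1 new [(0,0)] -> total=8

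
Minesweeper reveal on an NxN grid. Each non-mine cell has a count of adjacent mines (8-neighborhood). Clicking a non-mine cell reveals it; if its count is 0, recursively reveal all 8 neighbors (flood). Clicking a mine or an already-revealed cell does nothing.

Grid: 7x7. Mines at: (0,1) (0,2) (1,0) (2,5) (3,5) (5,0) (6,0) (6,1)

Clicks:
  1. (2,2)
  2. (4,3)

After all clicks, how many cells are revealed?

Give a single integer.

Answer: 32

Derivation:
Click 1 (2,2) count=0: revealed 32 new [(1,1) (1,2) (1,3) (1,4) (2,0) (2,1) (2,2) (2,3) (2,4) (3,0) (3,1) (3,2) (3,3) (3,4) (4,0) (4,1) (4,2) (4,3) (4,4) (4,5) (4,6) (5,1) (5,2) (5,3) (5,4) (5,5) (5,6) (6,2) (6,3) (6,4) (6,5) (6,6)] -> total=32
Click 2 (4,3) count=0: revealed 0 new [(none)] -> total=32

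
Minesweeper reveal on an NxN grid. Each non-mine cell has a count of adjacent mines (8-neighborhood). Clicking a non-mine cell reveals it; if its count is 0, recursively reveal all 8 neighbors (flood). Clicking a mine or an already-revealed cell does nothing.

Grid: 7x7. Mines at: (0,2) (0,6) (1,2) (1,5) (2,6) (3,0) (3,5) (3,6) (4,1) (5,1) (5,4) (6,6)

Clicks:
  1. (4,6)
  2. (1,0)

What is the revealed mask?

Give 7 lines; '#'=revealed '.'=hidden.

Answer: ##.....
##.....
##.....
.......
......#
.......
.......

Derivation:
Click 1 (4,6) count=2: revealed 1 new [(4,6)] -> total=1
Click 2 (1,0) count=0: revealed 6 new [(0,0) (0,1) (1,0) (1,1) (2,0) (2,1)] -> total=7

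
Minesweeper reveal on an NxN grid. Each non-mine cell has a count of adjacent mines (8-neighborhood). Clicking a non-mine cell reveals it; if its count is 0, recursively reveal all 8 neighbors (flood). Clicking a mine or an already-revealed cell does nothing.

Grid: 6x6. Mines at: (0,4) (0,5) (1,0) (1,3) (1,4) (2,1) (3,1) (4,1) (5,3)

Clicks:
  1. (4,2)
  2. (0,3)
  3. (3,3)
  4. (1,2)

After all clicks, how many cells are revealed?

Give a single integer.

Click 1 (4,2) count=3: revealed 1 new [(4,2)] -> total=1
Click 2 (0,3) count=3: revealed 1 new [(0,3)] -> total=2
Click 3 (3,3) count=0: revealed 13 new [(2,2) (2,3) (2,4) (2,5) (3,2) (3,3) (3,4) (3,5) (4,3) (4,4) (4,5) (5,4) (5,5)] -> total=15
Click 4 (1,2) count=2: revealed 1 new [(1,2)] -> total=16

Answer: 16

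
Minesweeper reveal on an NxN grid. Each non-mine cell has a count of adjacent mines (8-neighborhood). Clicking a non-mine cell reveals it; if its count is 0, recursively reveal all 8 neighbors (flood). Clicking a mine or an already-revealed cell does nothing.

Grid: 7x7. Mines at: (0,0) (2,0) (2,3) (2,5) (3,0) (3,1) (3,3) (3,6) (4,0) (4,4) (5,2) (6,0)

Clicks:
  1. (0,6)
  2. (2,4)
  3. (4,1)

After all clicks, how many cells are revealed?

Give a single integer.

Click 1 (0,6) count=0: revealed 12 new [(0,1) (0,2) (0,3) (0,4) (0,5) (0,6) (1,1) (1,2) (1,3) (1,4) (1,5) (1,6)] -> total=12
Click 2 (2,4) count=3: revealed 1 new [(2,4)] -> total=13
Click 3 (4,1) count=4: revealed 1 new [(4,1)] -> total=14

Answer: 14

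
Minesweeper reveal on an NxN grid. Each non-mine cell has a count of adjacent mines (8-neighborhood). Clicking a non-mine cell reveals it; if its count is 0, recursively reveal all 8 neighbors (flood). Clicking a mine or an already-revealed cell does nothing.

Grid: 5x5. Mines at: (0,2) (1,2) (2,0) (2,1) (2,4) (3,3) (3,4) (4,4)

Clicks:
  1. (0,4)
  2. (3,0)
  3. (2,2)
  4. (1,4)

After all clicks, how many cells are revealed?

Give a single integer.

Click 1 (0,4) count=0: revealed 4 new [(0,3) (0,4) (1,3) (1,4)] -> total=4
Click 2 (3,0) count=2: revealed 1 new [(3,0)] -> total=5
Click 3 (2,2) count=3: revealed 1 new [(2,2)] -> total=6
Click 4 (1,4) count=1: revealed 0 new [(none)] -> total=6

Answer: 6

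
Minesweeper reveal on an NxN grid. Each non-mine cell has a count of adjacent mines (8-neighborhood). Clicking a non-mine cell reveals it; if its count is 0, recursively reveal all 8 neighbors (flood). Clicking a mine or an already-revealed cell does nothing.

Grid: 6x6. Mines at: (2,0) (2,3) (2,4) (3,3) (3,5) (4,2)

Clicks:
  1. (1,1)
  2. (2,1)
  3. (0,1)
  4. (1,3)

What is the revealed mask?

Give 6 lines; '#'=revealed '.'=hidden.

Answer: ######
######
.#....
......
......
......

Derivation:
Click 1 (1,1) count=1: revealed 1 new [(1,1)] -> total=1
Click 2 (2,1) count=1: revealed 1 new [(2,1)] -> total=2
Click 3 (0,1) count=0: revealed 11 new [(0,0) (0,1) (0,2) (0,3) (0,4) (0,5) (1,0) (1,2) (1,3) (1,4) (1,5)] -> total=13
Click 4 (1,3) count=2: revealed 0 new [(none)] -> total=13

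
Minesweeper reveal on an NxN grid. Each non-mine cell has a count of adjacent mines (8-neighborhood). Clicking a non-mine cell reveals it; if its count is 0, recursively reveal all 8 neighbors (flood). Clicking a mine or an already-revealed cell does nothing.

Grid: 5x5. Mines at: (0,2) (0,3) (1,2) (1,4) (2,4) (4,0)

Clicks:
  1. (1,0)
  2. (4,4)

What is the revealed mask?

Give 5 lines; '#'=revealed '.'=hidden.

Answer: ##...
##...
####.
#####
.####

Derivation:
Click 1 (1,0) count=0: revealed 8 new [(0,0) (0,1) (1,0) (1,1) (2,0) (2,1) (3,0) (3,1)] -> total=8
Click 2 (4,4) count=0: revealed 9 new [(2,2) (2,3) (3,2) (3,3) (3,4) (4,1) (4,2) (4,3) (4,4)] -> total=17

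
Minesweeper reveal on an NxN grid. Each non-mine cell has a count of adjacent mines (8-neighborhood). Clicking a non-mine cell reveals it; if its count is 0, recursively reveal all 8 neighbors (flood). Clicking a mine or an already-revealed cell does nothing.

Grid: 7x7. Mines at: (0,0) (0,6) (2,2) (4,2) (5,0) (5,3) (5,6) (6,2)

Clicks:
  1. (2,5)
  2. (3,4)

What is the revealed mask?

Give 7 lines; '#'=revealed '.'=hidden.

Answer: .#####.
.######
...####
...####
...####
.......
.......

Derivation:
Click 1 (2,5) count=0: revealed 23 new [(0,1) (0,2) (0,3) (0,4) (0,5) (1,1) (1,2) (1,3) (1,4) (1,5) (1,6) (2,3) (2,4) (2,5) (2,6) (3,3) (3,4) (3,5) (3,6) (4,3) (4,4) (4,5) (4,6)] -> total=23
Click 2 (3,4) count=0: revealed 0 new [(none)] -> total=23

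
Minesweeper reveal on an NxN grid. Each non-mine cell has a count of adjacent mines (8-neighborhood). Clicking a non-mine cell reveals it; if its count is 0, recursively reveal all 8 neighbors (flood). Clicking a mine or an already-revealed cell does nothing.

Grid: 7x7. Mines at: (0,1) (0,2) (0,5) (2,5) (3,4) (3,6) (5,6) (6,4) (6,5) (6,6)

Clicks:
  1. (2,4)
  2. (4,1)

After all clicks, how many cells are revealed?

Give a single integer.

Answer: 25

Derivation:
Click 1 (2,4) count=2: revealed 1 new [(2,4)] -> total=1
Click 2 (4,1) count=0: revealed 24 new [(1,0) (1,1) (1,2) (1,3) (2,0) (2,1) (2,2) (2,3) (3,0) (3,1) (3,2) (3,3) (4,0) (4,1) (4,2) (4,3) (5,0) (5,1) (5,2) (5,3) (6,0) (6,1) (6,2) (6,3)] -> total=25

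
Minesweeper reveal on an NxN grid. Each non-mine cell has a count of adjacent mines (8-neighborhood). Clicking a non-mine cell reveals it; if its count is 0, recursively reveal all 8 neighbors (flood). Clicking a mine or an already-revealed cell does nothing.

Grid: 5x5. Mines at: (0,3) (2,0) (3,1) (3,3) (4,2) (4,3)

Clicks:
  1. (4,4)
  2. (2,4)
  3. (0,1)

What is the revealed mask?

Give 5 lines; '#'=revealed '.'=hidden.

Answer: ###..
###..
....#
.....
....#

Derivation:
Click 1 (4,4) count=2: revealed 1 new [(4,4)] -> total=1
Click 2 (2,4) count=1: revealed 1 new [(2,4)] -> total=2
Click 3 (0,1) count=0: revealed 6 new [(0,0) (0,1) (0,2) (1,0) (1,1) (1,2)] -> total=8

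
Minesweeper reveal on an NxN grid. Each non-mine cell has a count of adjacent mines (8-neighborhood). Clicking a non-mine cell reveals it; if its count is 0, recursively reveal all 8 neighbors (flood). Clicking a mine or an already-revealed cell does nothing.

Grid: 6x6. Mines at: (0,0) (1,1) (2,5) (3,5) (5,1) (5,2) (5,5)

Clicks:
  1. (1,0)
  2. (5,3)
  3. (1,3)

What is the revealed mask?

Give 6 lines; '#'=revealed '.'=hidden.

Answer: ..####
#.####
#####.
#####.
#####.
...#..

Derivation:
Click 1 (1,0) count=2: revealed 1 new [(1,0)] -> total=1
Click 2 (5,3) count=1: revealed 1 new [(5,3)] -> total=2
Click 3 (1,3) count=0: revealed 23 new [(0,2) (0,3) (0,4) (0,5) (1,2) (1,3) (1,4) (1,5) (2,0) (2,1) (2,2) (2,3) (2,4) (3,0) (3,1) (3,2) (3,3) (3,4) (4,0) (4,1) (4,2) (4,3) (4,4)] -> total=25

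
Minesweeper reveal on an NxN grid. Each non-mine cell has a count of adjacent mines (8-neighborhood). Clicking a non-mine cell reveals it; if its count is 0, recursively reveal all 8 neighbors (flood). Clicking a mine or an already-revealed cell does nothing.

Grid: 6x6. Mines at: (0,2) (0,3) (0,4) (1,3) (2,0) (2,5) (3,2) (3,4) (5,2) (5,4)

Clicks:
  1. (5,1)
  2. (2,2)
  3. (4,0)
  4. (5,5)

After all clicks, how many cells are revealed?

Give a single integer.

Answer: 8

Derivation:
Click 1 (5,1) count=1: revealed 1 new [(5,1)] -> total=1
Click 2 (2,2) count=2: revealed 1 new [(2,2)] -> total=2
Click 3 (4,0) count=0: revealed 5 new [(3,0) (3,1) (4,0) (4,1) (5,0)] -> total=7
Click 4 (5,5) count=1: revealed 1 new [(5,5)] -> total=8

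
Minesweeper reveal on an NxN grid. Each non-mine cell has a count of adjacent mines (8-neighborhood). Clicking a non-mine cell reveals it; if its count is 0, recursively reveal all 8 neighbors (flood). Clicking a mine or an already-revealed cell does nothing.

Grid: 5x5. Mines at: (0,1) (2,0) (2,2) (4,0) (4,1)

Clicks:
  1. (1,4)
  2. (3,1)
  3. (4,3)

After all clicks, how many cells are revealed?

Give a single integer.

Click 1 (1,4) count=0: revealed 14 new [(0,2) (0,3) (0,4) (1,2) (1,3) (1,4) (2,3) (2,4) (3,2) (3,3) (3,4) (4,2) (4,3) (4,4)] -> total=14
Click 2 (3,1) count=4: revealed 1 new [(3,1)] -> total=15
Click 3 (4,3) count=0: revealed 0 new [(none)] -> total=15

Answer: 15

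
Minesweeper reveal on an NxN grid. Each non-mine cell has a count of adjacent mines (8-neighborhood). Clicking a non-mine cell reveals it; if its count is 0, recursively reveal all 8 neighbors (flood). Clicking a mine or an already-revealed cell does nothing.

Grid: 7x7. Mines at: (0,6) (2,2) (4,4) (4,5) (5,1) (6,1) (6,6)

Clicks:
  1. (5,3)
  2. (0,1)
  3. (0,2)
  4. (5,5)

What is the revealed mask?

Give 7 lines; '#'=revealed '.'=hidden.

Click 1 (5,3) count=1: revealed 1 new [(5,3)] -> total=1
Click 2 (0,1) count=0: revealed 27 new [(0,0) (0,1) (0,2) (0,3) (0,4) (0,5) (1,0) (1,1) (1,2) (1,3) (1,4) (1,5) (1,6) (2,0) (2,1) (2,3) (2,4) (2,5) (2,6) (3,0) (3,1) (3,3) (3,4) (3,5) (3,6) (4,0) (4,1)] -> total=28
Click 3 (0,2) count=0: revealed 0 new [(none)] -> total=28
Click 4 (5,5) count=3: revealed 1 new [(5,5)] -> total=29

Answer: ######.
#######
##.####
##.####
##.....
...#.#.
.......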